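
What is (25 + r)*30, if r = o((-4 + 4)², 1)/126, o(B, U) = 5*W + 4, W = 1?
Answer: 5265/7 ≈ 752.14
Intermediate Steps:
o(B, U) = 9 (o(B, U) = 5*1 + 4 = 5 + 4 = 9)
r = 1/14 (r = 9/126 = 9*(1/126) = 1/14 ≈ 0.071429)
(25 + r)*30 = (25 + 1/14)*30 = (351/14)*30 = 5265/7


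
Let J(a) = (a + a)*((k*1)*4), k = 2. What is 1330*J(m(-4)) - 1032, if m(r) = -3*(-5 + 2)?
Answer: 190488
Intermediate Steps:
m(r) = 9 (m(r) = -3*(-3) = 9)
J(a) = 16*a (J(a) = (a + a)*((2*1)*4) = (2*a)*(2*4) = (2*a)*8 = 16*a)
1330*J(m(-4)) - 1032 = 1330*(16*9) - 1032 = 1330*144 - 1032 = 191520 - 1032 = 190488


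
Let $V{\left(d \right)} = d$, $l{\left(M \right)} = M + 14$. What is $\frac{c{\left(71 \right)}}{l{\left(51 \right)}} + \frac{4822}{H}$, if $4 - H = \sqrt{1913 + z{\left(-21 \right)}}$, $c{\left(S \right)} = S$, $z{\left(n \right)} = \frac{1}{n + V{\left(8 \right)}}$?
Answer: $- \frac{145475}{16029} - \frac{2411 \sqrt{80821}}{6165} \approx -120.26$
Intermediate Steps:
$l{\left(M \right)} = 14 + M$
$z{\left(n \right)} = \frac{1}{8 + n}$ ($z{\left(n \right)} = \frac{1}{n + 8} = \frac{1}{8 + n}$)
$H = 4 - \frac{2 \sqrt{80821}}{13}$ ($H = 4 - \sqrt{1913 + \frac{1}{8 - 21}} = 4 - \sqrt{1913 + \frac{1}{-13}} = 4 - \sqrt{1913 - \frac{1}{13}} = 4 - \sqrt{\frac{24868}{13}} = 4 - \frac{2 \sqrt{80821}}{13} \approx -39.737$)
$\frac{c{\left(71 \right)}}{l{\left(51 \right)}} + \frac{4822}{H} = \frac{71}{14 + 51} + \frac{4822}{4 - \frac{2 \sqrt{80821}}{13}} = \frac{71}{65} + \frac{4822}{4 - \frac{2 \sqrt{80821}}{13}}$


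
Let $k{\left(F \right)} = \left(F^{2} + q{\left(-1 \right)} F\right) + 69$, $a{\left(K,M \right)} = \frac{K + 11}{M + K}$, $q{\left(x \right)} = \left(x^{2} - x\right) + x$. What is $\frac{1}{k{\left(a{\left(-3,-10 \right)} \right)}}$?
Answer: $\frac{169}{11621} \approx 0.014543$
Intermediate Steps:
$q{\left(x \right)} = x^{2}$
$a{\left(K,M \right)} = \frac{11 + K}{K + M}$
$k{\left(F \right)} = 69 + F + F^{2}$ ($k{\left(F \right)} = \left(F^{2} + \left(-1\right)^{2} F\right) + 69 = \left(F^{2} + 1 F\right) + 69 = \left(F^{2} + F\right) + 69 = \left(F + F^{2}\right) + 69 = 69 + F + F^{2}$)
$\frac{1}{k{\left(a{\left(-3,-10 \right)} \right)}} = \frac{1}{69 + \frac{11 - 3}{-3 - 10} + \left(\frac{11 - 3}{-3 - 10}\right)^{2}} = \frac{1}{69 + \frac{1}{-13} \cdot 8 + \left(\frac{1}{-13} \cdot 8\right)^{2}} = \frac{1}{69 - \frac{8}{13} + \left(\left(- \frac{1}{13}\right) 8\right)^{2}} = \frac{1}{69 - \frac{8}{13} + \left(- \frac{8}{13}\right)^{2}} = \frac{1}{69 - \frac{8}{13} + \frac{64}{169}} = \frac{1}{\frac{11621}{169}} = \frac{169}{11621}$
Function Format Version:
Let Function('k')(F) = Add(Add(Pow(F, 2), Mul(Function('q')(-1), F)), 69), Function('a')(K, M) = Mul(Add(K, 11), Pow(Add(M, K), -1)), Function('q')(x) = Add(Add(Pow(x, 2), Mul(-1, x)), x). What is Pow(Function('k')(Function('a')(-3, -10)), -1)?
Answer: Rational(169, 11621) ≈ 0.014543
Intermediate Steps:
Function('q')(x) = Pow(x, 2)
Function('a')(K, M) = Mul(Pow(Add(K, M), -1), Add(11, K)) (Function('a')(K, M) = Mul(Add(11, K), Pow(Add(K, M), -1)) = Mul(Pow(Add(K, M), -1), Add(11, K)))
Function('k')(F) = Add(69, F, Pow(F, 2)) (Function('k')(F) = Add(Add(Pow(F, 2), Mul(Pow(-1, 2), F)), 69) = Add(Add(Pow(F, 2), Mul(1, F)), 69) = Add(Add(Pow(F, 2), F), 69) = Add(Add(F, Pow(F, 2)), 69) = Add(69, F, Pow(F, 2)))
Pow(Function('k')(Function('a')(-3, -10)), -1) = Pow(Add(69, Mul(Pow(Add(-3, -10), -1), Add(11, -3)), Pow(Mul(Pow(Add(-3, -10), -1), Add(11, -3)), 2)), -1) = Pow(Add(69, Mul(Pow(-13, -1), 8), Pow(Mul(Pow(-13, -1), 8), 2)), -1) = Pow(Add(69, Mul(Rational(-1, 13), 8), Pow(Mul(Rational(-1, 13), 8), 2)), -1) = Pow(Add(69, Rational(-8, 13), Pow(Rational(-8, 13), 2)), -1) = Pow(Add(69, Rational(-8, 13), Rational(64, 169)), -1) = Pow(Rational(11621, 169), -1) = Rational(169, 11621)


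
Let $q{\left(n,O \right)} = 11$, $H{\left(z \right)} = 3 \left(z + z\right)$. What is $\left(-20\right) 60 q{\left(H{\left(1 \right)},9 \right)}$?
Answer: $-13200$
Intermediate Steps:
$H{\left(z \right)} = 6 z$ ($H{\left(z \right)} = 3 \cdot 2 z = 6 z$)
$\left(-20\right) 60 q{\left(H{\left(1 \right)},9 \right)} = \left(-20\right) 60 \cdot 11 = \left(-1200\right) 11 = -13200$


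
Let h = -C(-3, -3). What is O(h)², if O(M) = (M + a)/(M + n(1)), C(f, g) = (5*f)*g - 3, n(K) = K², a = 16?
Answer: 676/1681 ≈ 0.40214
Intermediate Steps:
C(f, g) = -3 + 5*f*g (C(f, g) = 5*f*g - 3 = -3 + 5*f*g)
h = -42 (h = -(-3 + 5*(-3)*(-3)) = -(-3 + 45) = -1*42 = -42)
O(M) = (16 + M)/(1 + M) (O(M) = (M + 16)/(M + 1²) = (16 + M)/(M + 1) = (16 + M)/(1 + M))
O(h)² = ((16 - 42)/(1 - 42))² = (-26/(-41))² = (-1/41*(-26))² = (26/41)² = 676/1681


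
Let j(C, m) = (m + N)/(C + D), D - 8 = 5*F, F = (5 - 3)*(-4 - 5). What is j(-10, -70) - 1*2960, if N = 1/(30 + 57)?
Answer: -23685751/8004 ≈ -2959.2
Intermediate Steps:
F = -18 (F = 2*(-9) = -18)
N = 1/87 ≈ 0.011494
D = -82 (D = 8 + 5*(-18) = 8 - 90 = -82)
j(C, m) = (1/87 + m)/(-82 + C) (j(C, m) = (m + 1/87)/(C - 82) = (1/87 + m)/(-82 + C))
j(-10, -70) - 1*2960 = (1/87 - 70)/(-82 - 10) - 1*2960 = -6089/87/(-92) - 2960 = -1/92*(-6089/87) - 2960 = 6089/8004 - 2960 = -23685751/8004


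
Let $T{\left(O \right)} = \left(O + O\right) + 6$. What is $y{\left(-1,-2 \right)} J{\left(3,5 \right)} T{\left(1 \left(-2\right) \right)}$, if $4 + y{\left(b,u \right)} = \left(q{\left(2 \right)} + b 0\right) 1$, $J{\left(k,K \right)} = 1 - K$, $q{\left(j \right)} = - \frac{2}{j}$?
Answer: $40$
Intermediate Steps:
$T{\left(O \right)} = 6 + 2 O$ ($T{\left(O \right)} = 2 O + 6 = 6 + 2 O$)
$y{\left(b,u \right)} = -5$ ($y{\left(b,u \right)} = -4 + \left(- \frac{2}{2} + b 0\right) 1 = -4 + \left(\left(-2\right) \frac{1}{2} + 0\right) 1 = -4 + \left(-1 + 0\right) 1 = -4 - 1 = -5$)
$y{\left(-1,-2 \right)} J{\left(3,5 \right)} T{\left(1 \left(-2\right) \right)} = - 5 \left(1 - 5\right) \left(6 + 2 \cdot 1 \left(-2\right)\right) = - 5 \left(1 - 5\right) \left(6 + 2 \left(-2\right)\right) = \left(-5\right) \left(-4\right) \left(6 - 4\right) = 20 \cdot 2 = 40$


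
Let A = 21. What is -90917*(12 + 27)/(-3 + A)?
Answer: -1181921/6 ≈ -1.9699e+5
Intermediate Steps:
-90917*(12 + 27)/(-3 + A) = -90917*(12 + 27)/(-3 + 21) = -3545763/18 = -90917*13/6 = -1181921/6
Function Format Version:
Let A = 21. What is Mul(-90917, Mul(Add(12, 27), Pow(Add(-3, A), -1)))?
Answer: Rational(-1181921, 6) ≈ -1.9699e+5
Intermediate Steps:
Mul(-90917, Mul(Add(12, 27), Pow(Add(-3, A), -1))) = Mul(-90917, Mul(Add(12, 27), Pow(Add(-3, 21), -1))) = Mul(-90917, Mul(39, Pow(18, -1))) = Mul(-90917, Mul(39, Rational(1, 18))) = Mul(-90917, Rational(13, 6)) = Rational(-1181921, 6)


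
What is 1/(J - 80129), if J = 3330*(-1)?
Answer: -1/83459 ≈ -1.1982e-5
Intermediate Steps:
J = -3330
1/(J - 80129) = 1/(-3330 - 80129) = 1/(-83459) = -1/83459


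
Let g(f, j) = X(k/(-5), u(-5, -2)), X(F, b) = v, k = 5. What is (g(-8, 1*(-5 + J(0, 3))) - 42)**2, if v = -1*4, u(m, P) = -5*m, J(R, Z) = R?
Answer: 2116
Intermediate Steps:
v = -4
X(F, b) = -4
g(f, j) = -4
(g(-8, 1*(-5 + J(0, 3))) - 42)**2 = (-4 - 42)**2 = (-46)**2 = 2116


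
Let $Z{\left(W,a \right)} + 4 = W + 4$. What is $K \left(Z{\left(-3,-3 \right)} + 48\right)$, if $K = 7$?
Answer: $315$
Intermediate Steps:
$Z{\left(W,a \right)} = W$ ($Z{\left(W,a \right)} = -4 + \left(W + 4\right) = -4 + \left(4 + W\right) = W$)
$K \left(Z{\left(-3,-3 \right)} + 48\right) = 7 \left(-3 + 48\right) = 7 \cdot 45 = 315$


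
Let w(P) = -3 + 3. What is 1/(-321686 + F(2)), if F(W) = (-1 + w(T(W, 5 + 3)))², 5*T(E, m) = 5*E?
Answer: -1/321685 ≈ -3.1086e-6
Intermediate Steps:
T(E, m) = E (T(E, m) = (5*E)/5 = E)
w(P) = 0
F(W) = 1 (F(W) = (-1 + 0)² = (-1)² = 1)
1/(-321686 + F(2)) = 1/(-321686 + 1) = 1/(-321685) = -1/321685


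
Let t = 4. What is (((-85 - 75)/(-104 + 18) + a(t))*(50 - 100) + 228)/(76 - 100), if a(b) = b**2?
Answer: 2383/86 ≈ 27.709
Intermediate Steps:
(((-85 - 75)/(-104 + 18) + a(t))*(50 - 100) + 228)/(76 - 100) = (((-85 - 75)/(-104 + 18) + 4**2)*(50 - 100) + 228)/(76 - 100) = ((-160/(-86) + 16)*(-50) + 228)/(-24) = ((-160*(-1/86) + 16)*(-50) + 228)*(-1/24) = ((80/43 + 16)*(-50) + 228)*(-1/24) = ((768/43)*(-50) + 228)*(-1/24) = (-38400/43 + 228)*(-1/24) = -28596/43*(-1/24) = 2383/86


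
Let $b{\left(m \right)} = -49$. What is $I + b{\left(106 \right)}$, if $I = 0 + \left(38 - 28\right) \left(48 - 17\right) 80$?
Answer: $24751$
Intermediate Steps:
$I = 24800$ ($I = 0 + 10 \cdot 31 \cdot 80 = 0 + 310 \cdot 80 = 0 + 24800 = 24800$)
$I + b{\left(106 \right)} = 24800 - 49 = 24751$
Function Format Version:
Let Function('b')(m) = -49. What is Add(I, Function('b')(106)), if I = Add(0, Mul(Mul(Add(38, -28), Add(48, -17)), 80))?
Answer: 24751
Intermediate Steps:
I = 24800 (I = Add(0, Mul(Mul(10, 31), 80)) = Add(0, Mul(310, 80)) = Add(0, 24800) = 24800)
Add(I, Function('b')(106)) = Add(24800, -49) = 24751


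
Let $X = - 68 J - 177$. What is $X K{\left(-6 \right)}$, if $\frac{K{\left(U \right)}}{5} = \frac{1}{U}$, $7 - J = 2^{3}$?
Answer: $\frac{545}{6} \approx 90.833$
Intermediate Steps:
$J = -1$ ($J = 7 - 2^{3} = 7 - 8 = -1$)
$K{\left(U \right)} = \frac{5}{U}$
$X = -109$ ($X = \left(-68\right) \left(-1\right) - 177 = 68 - 177 = -109$)
$X K{\left(-6 \right)} = - 109 \frac{5}{-6} = - 109 \cdot 5 \left(- \frac{1}{6}\right) = \left(-109\right) \left(- \frac{5}{6}\right) = \frac{545}{6}$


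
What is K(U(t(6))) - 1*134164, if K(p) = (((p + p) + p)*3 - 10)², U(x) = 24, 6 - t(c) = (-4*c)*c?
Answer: -91728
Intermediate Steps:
t(c) = 6 + 4*c² (t(c) = 6 - (-4*c)*c = 6 - (-4)*c² = 6 + 4*c²)
K(p) = (-10 + 9*p)² (K(p) = ((2*p + p)*3 - 10)² = ((3*p)*3 - 10)² = (9*p - 10)² = (-10 + 9*p)²)
K(U(t(6))) - 1*134164 = (-10 + 9*24)² - 1*134164 = (-10 + 216)² - 134164 = 206² - 134164 = 42436 - 134164 = -91728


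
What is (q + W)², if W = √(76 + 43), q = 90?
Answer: (90 + √119)² ≈ 10183.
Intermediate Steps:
W = √119 ≈ 10.909
(q + W)² = (90 + √119)²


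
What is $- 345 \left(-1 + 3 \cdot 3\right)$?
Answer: $-2760$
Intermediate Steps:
$- 345 \left(-1 + 3 \cdot 3\right) = - 345 \left(-1 + 9\right) = \left(-345\right) 8 = -2760$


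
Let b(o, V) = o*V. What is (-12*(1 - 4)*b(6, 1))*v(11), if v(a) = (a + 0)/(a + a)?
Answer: 108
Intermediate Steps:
b(o, V) = V*o
v(a) = ½ (v(a) = a/((2*a)) = a*(1/(2*a)) = ½)
(-12*(1 - 4)*b(6, 1))*v(11) = -12*(1 - 4)*1*6*(½) = -(-36)*6*(½) = -12*(-18)*(½) = 216*(½) = 108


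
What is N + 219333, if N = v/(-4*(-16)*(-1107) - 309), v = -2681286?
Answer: 5203253189/23719 ≈ 2.1937e+5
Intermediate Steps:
N = 893762/23719 (N = -2681286/(-4*(-16)*(-1107) - 309) = -2681286/(64*(-1107) - 309) = -2681286/(-70848 - 309) = -2681286/(-71157) = -2681286*(-1/71157) = 893762/23719 ≈ 37.681)
N + 219333 = 893762/23719 + 219333 = 5203253189/23719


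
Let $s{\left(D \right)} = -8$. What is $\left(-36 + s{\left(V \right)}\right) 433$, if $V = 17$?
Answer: $-19052$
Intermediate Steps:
$\left(-36 + s{\left(V \right)}\right) 433 = \left(-36 - 8\right) 433 = \left(-44\right) 433 = -19052$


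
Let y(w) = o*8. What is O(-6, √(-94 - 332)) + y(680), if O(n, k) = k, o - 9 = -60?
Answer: -408 + I*√426 ≈ -408.0 + 20.64*I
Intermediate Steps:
o = -51 (o = 9 - 60 = -51)
y(w) = -408 (y(w) = -51*8 = -408)
O(-6, √(-94 - 332)) + y(680) = √(-94 - 332) - 408 = √(-426) - 408 = I*√426 - 408 = -408 + I*√426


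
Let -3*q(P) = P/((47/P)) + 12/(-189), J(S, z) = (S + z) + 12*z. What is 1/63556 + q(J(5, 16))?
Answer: -181646788921/564567948 ≈ -321.74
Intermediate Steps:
J(S, z) = S + 13*z
q(P) = 4/189 - P²/141 (q(P) = -(P/((47/P)) + 12/(-189))/3 = -(P*(P/47) + 12*(-1/189))/3 = -(P²/47 - 4/63)/3 = -(-4/63 + P²/47)/3 = 4/189 - P²/141)
1/63556 + q(J(5, 16)) = 1/63556 + (4/189 - (5 + 13*16)²/141) = 1/63556 + (4/189 - (5 + 208)²/141) = 1/63556 + (4/189 - 1/141*213²) = 1/63556 + (4/189 - 1/141*45369) = 1/63556 + (4/189 - 15123/47) = 1/63556 - 2858059/8883 = -181646788921/564567948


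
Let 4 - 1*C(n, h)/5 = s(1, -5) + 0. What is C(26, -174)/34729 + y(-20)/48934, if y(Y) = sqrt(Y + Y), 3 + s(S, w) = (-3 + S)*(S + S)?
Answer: 55/34729 + I*sqrt(10)/24467 ≈ 0.0015837 + 0.00012925*I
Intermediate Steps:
s(S, w) = -3 + 2*S*(-3 + S) (s(S, w) = -3 + (-3 + S)*(S + S) = -3 + (-3 + S)*(2*S) = -3 + 2*S*(-3 + S))
C(n, h) = 55 (C(n, h) = 20 - 5*((-3 - 6*1 + 2*1**2) + 0) = 20 - 5*((-3 - 6 + 2*1) + 0) = 20 - 5*((-3 - 6 + 2) + 0) = 20 - 5*(-7 + 0) = 20 - 5*(-7) = 20 + 35 = 55)
y(Y) = sqrt(2)*sqrt(Y) (y(Y) = sqrt(2*Y) = sqrt(2)*sqrt(Y))
C(26, -174)/34729 + y(-20)/48934 = 55/34729 + (sqrt(2)*sqrt(-20))/48934 = 55*(1/34729) + (sqrt(2)*(2*I*sqrt(5)))*(1/48934) = 55/34729 + (2*I*sqrt(10))*(1/48934) = 55/34729 + I*sqrt(10)/24467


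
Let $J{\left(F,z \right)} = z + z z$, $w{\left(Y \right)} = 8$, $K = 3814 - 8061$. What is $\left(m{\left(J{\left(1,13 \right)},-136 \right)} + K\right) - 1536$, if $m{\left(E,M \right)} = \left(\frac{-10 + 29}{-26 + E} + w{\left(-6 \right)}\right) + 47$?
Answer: $- \frac{893549}{156} \approx -5727.9$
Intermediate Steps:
$K = -4247$ ($K = 3814 - 8061 = -4247$)
$J{\left(F,z \right)} = z + z^{2}$
$m{\left(E,M \right)} = 55 + \frac{19}{-26 + E}$ ($m{\left(E,M \right)} = \left(\frac{-10 + 29}{-26 + E} + 8\right) + 47 = \left(\frac{19}{-26 + E} + 8\right) + 47 = \left(8 + \frac{19}{-26 + E}\right) + 47 = 55 + \frac{19}{-26 + E}$)
$\left(m{\left(J{\left(1,13 \right)},-136 \right)} + K\right) - 1536 = \left(\frac{-1411 + 55 \cdot 13 \left(1 + 13\right)}{-26 + 13 \left(1 + 13\right)} - 4247\right) - 1536 = \left(\frac{-1411 + 55 \cdot 13 \cdot 14}{-26 + 13 \cdot 14} - 4247\right) - 1536 = \left(\frac{-1411 + 55 \cdot 182}{-26 + 182} - 4247\right) - 1536 = \left(\frac{-1411 + 10010}{156} - 4247\right) - 1536 = \left(\frac{1}{156} \cdot 8599 - 4247\right) - 1536 = \left(\frac{8599}{156} - 4247\right) - 1536 = - \frac{653933}{156} - 1536 = - \frac{893549}{156}$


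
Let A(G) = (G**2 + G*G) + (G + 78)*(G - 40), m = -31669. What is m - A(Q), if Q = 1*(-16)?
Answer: -28709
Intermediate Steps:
Q = -16
A(G) = 2*G**2 + (-40 + G)*(78 + G) (A(G) = (G**2 + G**2) + (78 + G)*(-40 + G) = 2*G**2 + (-40 + G)*(78 + G))
m - A(Q) = -31669 - (-3120 + 3*(-16)**2 + 38*(-16)) = -31669 - (-3120 + 3*256 - 608) = -31669 - (-3120 + 768 - 608) = -31669 - 1*(-2960) = -31669 + 2960 = -28709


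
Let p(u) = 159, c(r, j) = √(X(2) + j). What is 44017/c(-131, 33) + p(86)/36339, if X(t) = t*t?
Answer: 53/12113 + 44017*√37/37 ≈ 7236.4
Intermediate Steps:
X(t) = t²
c(r, j) = √(4 + j) (c(r, j) = √(2² + j) = √(4 + j))
44017/c(-131, 33) + p(86)/36339 = 44017/(√(4 + 33)) + 159/36339 = 44017/(√37) + 159*(1/36339) = 44017*(√37/37) + 53/12113 = 44017*√37/37 + 53/12113 = 53/12113 + 44017*√37/37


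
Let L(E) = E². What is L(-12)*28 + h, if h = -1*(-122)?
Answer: 4154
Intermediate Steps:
h = 122
L(-12)*28 + h = (-12)²*28 + 122 = 144*28 + 122 = 4032 + 122 = 4154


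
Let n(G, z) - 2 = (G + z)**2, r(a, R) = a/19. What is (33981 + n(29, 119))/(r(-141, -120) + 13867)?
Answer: 1061853/263332 ≈ 4.0324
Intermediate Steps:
r(a, R) = a/19 (r(a, R) = a*(1/19) = a/19)
n(G, z) = 2 + (G + z)**2
(33981 + n(29, 119))/(r(-141, -120) + 13867) = (33981 + (2 + (29 + 119)**2))/((1/19)*(-141) + 13867) = (33981 + (2 + 148**2))/(-141/19 + 13867) = (33981 + (2 + 21904))/(263332/19) = (33981 + 21906)*(19/263332) = 55887*(19/263332) = 1061853/263332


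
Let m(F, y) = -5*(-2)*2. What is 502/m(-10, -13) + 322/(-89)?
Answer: 19119/890 ≈ 21.482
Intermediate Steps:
m(F, y) = 20 (m(F, y) = 10*2 = 20)
502/m(-10, -13) + 322/(-89) = 502/20 + 322/(-89) = 502*(1/20) + 322*(-1/89) = 251/10 - 322/89 = 19119/890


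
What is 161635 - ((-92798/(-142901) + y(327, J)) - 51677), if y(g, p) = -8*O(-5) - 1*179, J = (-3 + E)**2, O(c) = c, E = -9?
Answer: 30502268553/142901 ≈ 2.1345e+5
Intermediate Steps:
J = 144 (J = (-3 - 9)**2 = (-12)**2 = 144)
y(g, p) = -139 (y(g, p) = -8*(-5) - 1*179 = 40 - 179 = -139)
161635 - ((-92798/(-142901) + y(327, J)) - 51677) = 161635 - ((-92798/(-142901) - 139) - 51677) = 161635 - ((-92798*(-1/142901) - 139) - 51677) = 161635 - ((92798/142901 - 139) - 51677) = 161635 - (-19770441/142901 - 51677) = 161635 - 1*(-7404465418/142901) = 161635 + 7404465418/142901 = 30502268553/142901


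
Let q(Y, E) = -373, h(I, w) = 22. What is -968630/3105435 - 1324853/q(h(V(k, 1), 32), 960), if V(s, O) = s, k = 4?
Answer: 822776715413/231665451 ≈ 3551.6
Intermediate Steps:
-968630/3105435 - 1324853/q(h(V(k, 1), 32), 960) = -968630/3105435 - 1324853/(-373) = -968630*1/3105435 - 1324853*(-1/373) = -193726/621087 + 1324853/373 = 822776715413/231665451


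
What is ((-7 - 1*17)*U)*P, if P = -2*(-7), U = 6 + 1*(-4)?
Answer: -672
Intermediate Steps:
U = 2 (U = 6 - 4 = 2)
P = 14
((-7 - 1*17)*U)*P = ((-7 - 1*17)*2)*14 = ((-7 - 17)*2)*14 = -24*2*14 = -48*14 = -672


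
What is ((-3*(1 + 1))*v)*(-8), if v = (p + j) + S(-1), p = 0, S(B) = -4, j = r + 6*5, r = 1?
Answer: 1296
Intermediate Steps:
j = 31 (j = 1 + 6*5 = 1 + 30 = 31)
v = 27 (v = (0 + 31) - 4 = 31 - 4 = 27)
((-3*(1 + 1))*v)*(-8) = (-3*(1 + 1)*27)*(-8) = (-3*2*27)*(-8) = -6*27*(-8) = -162*(-8) = 1296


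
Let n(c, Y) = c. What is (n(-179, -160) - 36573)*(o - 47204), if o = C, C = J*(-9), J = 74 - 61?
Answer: 1739141392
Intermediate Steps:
J = 13
C = -117 (C = 13*(-9) = -117)
o = -117
(n(-179, -160) - 36573)*(o - 47204) = (-179 - 36573)*(-117 - 47204) = -36752*(-47321) = 1739141392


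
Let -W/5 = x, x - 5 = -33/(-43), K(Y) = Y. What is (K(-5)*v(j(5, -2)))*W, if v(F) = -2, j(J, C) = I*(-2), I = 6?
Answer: -12400/43 ≈ -288.37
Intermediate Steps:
j(J, C) = -12 (j(J, C) = 6*(-2) = -12)
x = 248/43 (x = 5 - 33/(-43) = 5 - 33*(-1/43) = 5 + 33/43 = 248/43 ≈ 5.7674)
W = -1240/43 (W = -5*248/43 = -1240/43 ≈ -28.837)
(K(-5)*v(j(5, -2)))*W = -5*(-2)*(-1240/43) = 10*(-1240/43) = -12400/43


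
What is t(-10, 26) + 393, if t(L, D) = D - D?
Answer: 393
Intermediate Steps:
t(L, D) = 0
t(-10, 26) + 393 = 0 + 393 = 393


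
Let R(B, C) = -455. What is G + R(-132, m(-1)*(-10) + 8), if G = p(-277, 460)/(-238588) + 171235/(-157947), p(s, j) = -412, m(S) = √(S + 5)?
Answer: -4296781828099/9421064709 ≈ -456.08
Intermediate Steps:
m(S) = √(5 + S)
G = -10197385504/9421064709 (G = -412/(-238588) + 171235/(-157947) = -412*(-1/238588) + 171235*(-1/157947) = 103/59647 - 171235/157947 = -10197385504/9421064709 ≈ -1.0824)
G + R(-132, m(-1)*(-10) + 8) = -10197385504/9421064709 - 455 = -4296781828099/9421064709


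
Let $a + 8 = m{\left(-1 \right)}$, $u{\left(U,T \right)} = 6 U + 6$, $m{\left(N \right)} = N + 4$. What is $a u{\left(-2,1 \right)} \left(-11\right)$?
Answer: $-330$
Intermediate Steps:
$m{\left(N \right)} = 4 + N$
$u{\left(U,T \right)} = 6 + 6 U$
$a = -5$ ($a = -8 + \left(4 - 1\right) = -8 + 3 = -5$)
$a u{\left(-2,1 \right)} \left(-11\right) = - 5 \left(6 + 6 \left(-2\right)\right) \left(-11\right) = - 5 \left(6 - 12\right) \left(-11\right) = \left(-5\right) \left(-6\right) \left(-11\right) = 30 \left(-11\right) = -330$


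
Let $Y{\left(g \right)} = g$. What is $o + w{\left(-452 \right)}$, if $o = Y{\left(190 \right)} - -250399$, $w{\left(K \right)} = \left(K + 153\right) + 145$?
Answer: $250435$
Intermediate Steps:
$w{\left(K \right)} = 298 + K$ ($w{\left(K \right)} = \left(153 + K\right) + 145 = 298 + K$)
$o = 250589$ ($o = 190 - -250399 = 190 + 250399 = 250589$)
$o + w{\left(-452 \right)} = 250589 + \left(298 - 452\right) = 250589 - 154 = 250435$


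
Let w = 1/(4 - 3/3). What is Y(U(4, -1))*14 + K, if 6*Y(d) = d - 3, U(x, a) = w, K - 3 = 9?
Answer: 52/9 ≈ 5.7778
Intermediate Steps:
K = 12 (K = 3 + 9 = 12)
w = ⅓ (w = 1/(4 - 3*⅓) = 1/(4 - 1) = 1/3 = ⅓ ≈ 0.33333)
U(x, a) = ⅓
Y(d) = -½ + d/6 (Y(d) = (d - 3)/6 = (-3 + d)/6 = -½ + d/6)
Y(U(4, -1))*14 + K = (-½ + (⅙)*(⅓))*14 + 12 = (-½ + 1/18)*14 + 12 = -4/9*14 + 12 = -56/9 + 12 = 52/9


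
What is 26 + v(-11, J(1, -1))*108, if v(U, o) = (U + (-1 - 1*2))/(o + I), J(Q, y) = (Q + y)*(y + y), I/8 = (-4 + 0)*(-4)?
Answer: 227/16 ≈ 14.188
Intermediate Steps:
I = 128 (I = 8*((-4 + 0)*(-4)) = 8*(-4*(-4)) = 8*16 = 128)
J(Q, y) = 2*y*(Q + y) (J(Q, y) = (Q + y)*(2*y) = 2*y*(Q + y))
v(U, o) = (-3 + U)/(128 + o) (v(U, o) = (U + (-1 - 1*2))/(o + 128) = (U + (-1 - 2))/(128 + o) = (U - 3)/(128 + o) = (-3 + U)/(128 + o))
26 + v(-11, J(1, -1))*108 = 26 + ((-3 - 11)/(128 + 2*(-1)*(1 - 1)))*108 = 26 + (-14/(128 + 2*(-1)*0))*108 = 26 + (-14/(128 + 0))*108 = 26 + (-14/128)*108 = 26 + ((1/128)*(-14))*108 = 26 - 7/64*108 = 26 - 189/16 = 227/16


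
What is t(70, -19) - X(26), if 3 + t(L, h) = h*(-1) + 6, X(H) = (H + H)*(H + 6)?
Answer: -1642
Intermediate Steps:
X(H) = 2*H*(6 + H) (X(H) = (2*H)*(6 + H) = 2*H*(6 + H))
t(L, h) = 3 - h (t(L, h) = -3 + (h*(-1) + 6) = -3 + (-h + 6) = -3 + (6 - h) = 3 - h)
t(70, -19) - X(26) = (3 - 1*(-19)) - 2*26*(6 + 26) = (3 + 19) - 2*26*32 = 22 - 1*1664 = 22 - 1664 = -1642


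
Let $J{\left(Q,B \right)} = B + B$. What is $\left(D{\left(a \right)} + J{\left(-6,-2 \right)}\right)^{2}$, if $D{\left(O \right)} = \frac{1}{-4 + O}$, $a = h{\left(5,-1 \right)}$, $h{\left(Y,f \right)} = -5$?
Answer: $\frac{1369}{81} \approx 16.901$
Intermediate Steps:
$J{\left(Q,B \right)} = 2 B$
$a = -5$
$\left(D{\left(a \right)} + J{\left(-6,-2 \right)}\right)^{2} = \left(\frac{1}{-4 - 5} + 2 \left(-2\right)\right)^{2} = \left(\frac{1}{-9} - 4\right)^{2} = \left(- \frac{1}{9} - 4\right)^{2} = \left(- \frac{37}{9}\right)^{2} = \frac{1369}{81}$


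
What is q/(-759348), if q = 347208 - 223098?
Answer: -6895/42186 ≈ -0.16344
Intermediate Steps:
q = 124110
q/(-759348) = 124110/(-759348) = 124110*(-1/759348) = -6895/42186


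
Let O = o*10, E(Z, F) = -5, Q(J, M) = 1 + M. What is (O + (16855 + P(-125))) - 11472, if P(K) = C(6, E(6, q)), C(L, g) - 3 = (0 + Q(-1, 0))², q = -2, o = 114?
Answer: 6527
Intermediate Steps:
C(L, g) = 4 (C(L, g) = 3 + (0 + (1 + 0))² = 3 + (0 + 1)² = 3 + 1² = 3 + 1 = 4)
P(K) = 4
O = 1140 (O = 114*10 = 1140)
(O + (16855 + P(-125))) - 11472 = (1140 + (16855 + 4)) - 11472 = (1140 + 16859) - 11472 = 17999 - 11472 = 6527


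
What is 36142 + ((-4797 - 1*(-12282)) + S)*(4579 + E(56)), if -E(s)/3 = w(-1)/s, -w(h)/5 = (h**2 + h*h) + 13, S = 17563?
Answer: 803821013/7 ≈ 1.1483e+8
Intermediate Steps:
w(h) = -65 - 10*h**2 (w(h) = -5*((h**2 + h*h) + 13) = -5*((h**2 + h**2) + 13) = -5*(2*h**2 + 13) = -5*(13 + 2*h**2) = -65 - 10*h**2)
E(s) = 225/s (E(s) = -3*(-65 - 10*(-1)**2)/s = -3*(-65 - 10*1)/s = -3*(-65 - 10)/s = -(-225)/s = 225/s)
36142 + ((-4797 - 1*(-12282)) + S)*(4579 + E(56)) = 36142 + ((-4797 - 1*(-12282)) + 17563)*(4579 + 225/56) = 36142 + ((-4797 + 12282) + 17563)*(4579 + 225*(1/56)) = 36142 + (7485 + 17563)*(4579 + 225/56) = 36142 + 25048*(256649/56) = 36142 + 803568019/7 = 803821013/7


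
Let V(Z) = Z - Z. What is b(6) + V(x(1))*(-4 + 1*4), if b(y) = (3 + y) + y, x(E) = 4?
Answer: 15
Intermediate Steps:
V(Z) = 0
b(y) = 3 + 2*y
b(6) + V(x(1))*(-4 + 1*4) = (3 + 2*6) + 0*(-4 + 1*4) = (3 + 12) + 0*(-4 + 4) = 15 + 0*0 = 15 + 0 = 15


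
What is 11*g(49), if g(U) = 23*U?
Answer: 12397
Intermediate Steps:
11*g(49) = 11*(23*49) = 11*1127 = 12397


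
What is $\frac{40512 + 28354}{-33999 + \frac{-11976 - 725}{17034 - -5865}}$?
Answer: $- \frac{788481267}{389277901} \approx -2.0255$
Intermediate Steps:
$\frac{40512 + 28354}{-33999 + \frac{-11976 - 725}{17034 - -5865}} = \frac{68866}{-33999 - \frac{12701}{17034 + 5865}} = \frac{68866}{-33999 - \frac{12701}{22899}} = \frac{68866}{- \frac{778555802}{22899}} = 68866 \left(- \frac{22899}{778555802}\right) = - \frac{788481267}{389277901}$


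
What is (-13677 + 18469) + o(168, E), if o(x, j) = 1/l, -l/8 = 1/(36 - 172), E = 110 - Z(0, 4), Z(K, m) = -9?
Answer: 4809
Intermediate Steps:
E = 119 (E = 110 - 1*(-9) = 110 + 9 = 119)
l = 1/17 (l = -8/(36 - 172) = -8/(-136) = -8*(-1/136) = 1/17 ≈ 0.058824)
o(x, j) = 17 (o(x, j) = 1/(1/17) = 17)
(-13677 + 18469) + o(168, E) = (-13677 + 18469) + 17 = 4792 + 17 = 4809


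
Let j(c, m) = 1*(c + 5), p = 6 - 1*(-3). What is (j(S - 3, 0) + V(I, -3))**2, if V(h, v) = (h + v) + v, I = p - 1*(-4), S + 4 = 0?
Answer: 25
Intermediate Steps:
S = -4 (S = -4 + 0 = -4)
p = 9 (p = 6 + 3 = 9)
j(c, m) = 5 + c (j(c, m) = 1*(5 + c) = 5 + c)
I = 13 (I = 9 - 1*(-4) = 9 + 4 = 13)
V(h, v) = h + 2*v
(j(S - 3, 0) + V(I, -3))**2 = ((5 + (-4 - 3)) + (13 + 2*(-3)))**2 = ((5 - 7) + (13 - 6))**2 = (-2 + 7)**2 = 5**2 = 25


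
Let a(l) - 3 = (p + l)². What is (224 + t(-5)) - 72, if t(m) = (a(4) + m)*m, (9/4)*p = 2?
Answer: 3442/81 ≈ 42.494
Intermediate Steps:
p = 8/9 (p = (4/9)*2 = 8/9 ≈ 0.88889)
a(l) = 3 + (8/9 + l)²
t(m) = m*(2179/81 + m) (t(m) = ((3 + (8 + 9*4)²/81) + m)*m = ((3 + (8 + 36)²/81) + m)*m = ((3 + (1/81)*44²) + m)*m = ((3 + (1/81)*1936) + m)*m = ((3 + 1936/81) + m)*m = (2179/81 + m)*m = m*(2179/81 + m))
(224 + t(-5)) - 72 = (224 + (1/81)*(-5)*(2179 + 81*(-5))) - 72 = (224 + (1/81)*(-5)*(2179 - 405)) - 72 = (224 + (1/81)*(-5)*1774) - 72 = (224 - 8870/81) - 72 = 9274/81 - 72 = 3442/81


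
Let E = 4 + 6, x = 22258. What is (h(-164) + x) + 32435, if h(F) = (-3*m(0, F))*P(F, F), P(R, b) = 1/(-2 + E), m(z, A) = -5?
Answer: 437559/8 ≈ 54695.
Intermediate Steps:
E = 10
P(R, b) = ⅛ (P(R, b) = 1/(-2 + 10) = 1/8 = ⅛)
h(F) = 15/8 (h(F) = -3*(-5)*(⅛) = 15*(⅛) = 15/8)
(h(-164) + x) + 32435 = (15/8 + 22258) + 32435 = 178079/8 + 32435 = 437559/8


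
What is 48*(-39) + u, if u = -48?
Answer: -1920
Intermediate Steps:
48*(-39) + u = 48*(-39) - 48 = -1872 - 48 = -1920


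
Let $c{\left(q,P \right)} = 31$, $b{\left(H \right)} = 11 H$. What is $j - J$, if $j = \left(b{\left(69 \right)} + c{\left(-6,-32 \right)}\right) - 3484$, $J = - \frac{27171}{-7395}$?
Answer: $- \frac{6649767}{2465} \approx -2697.7$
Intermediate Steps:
$J = \frac{9057}{2465}$ ($J = \left(-27171\right) \left(- \frac{1}{7395}\right) = \frac{9057}{2465} \approx 3.6742$)
$j = -2694$ ($j = \left(11 \cdot 69 + 31\right) - 3484 = \left(759 + 31\right) - 3484 = 790 - 3484 = -2694$)
$j - J = -2694 - \frac{9057}{2465} = - \frac{6649767}{2465}$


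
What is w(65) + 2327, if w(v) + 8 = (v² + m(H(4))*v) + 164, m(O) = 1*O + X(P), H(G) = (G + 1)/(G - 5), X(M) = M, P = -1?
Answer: 6318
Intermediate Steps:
H(G) = (1 + G)/(-5 + G)
m(O) = -1 + O (m(O) = 1*O - 1 = O - 1 = -1 + O)
w(v) = 156 + v² - 6*v (w(v) = -8 + ((v² + (-1 + (1 + 4)/(-5 + 4))*v) + 164) = -8 + ((v² + (-1 + 5/(-1))*v) + 164) = -8 + ((v² + (-1 - 1*5)*v) + 164) = -8 + ((v² + (-1 - 5)*v) + 164) = -8 + ((v² - 6*v) + 164) = -8 + (164 + v² - 6*v) = 156 + v² - 6*v)
w(65) + 2327 = (156 + 65² - 6*65) + 2327 = (156 + 4225 - 390) + 2327 = 3991 + 2327 = 6318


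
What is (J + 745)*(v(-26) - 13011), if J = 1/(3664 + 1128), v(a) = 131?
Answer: -5747766010/599 ≈ -9.5956e+6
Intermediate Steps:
J = 1/4792 ≈ 0.00020868
(J + 745)*(v(-26) - 13011) = (1/4792 + 745)*(131 - 13011) = (3570041/4792)*(-12880) = -5747766010/599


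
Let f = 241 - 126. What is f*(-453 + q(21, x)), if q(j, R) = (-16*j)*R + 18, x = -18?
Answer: 645495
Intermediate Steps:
f = 115
q(j, R) = 18 - 16*R*j (q(j, R) = -16*R*j + 18 = 18 - 16*R*j)
f*(-453 + q(21, x)) = 115*(-453 + (18 - 16*(-18)*21)) = 115*(-453 + (18 + 6048)) = 115*(-453 + 6066) = 115*5613 = 645495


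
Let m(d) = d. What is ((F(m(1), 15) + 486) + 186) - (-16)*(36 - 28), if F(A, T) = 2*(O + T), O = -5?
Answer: 820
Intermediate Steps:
F(A, T) = -10 + 2*T (F(A, T) = 2*(-5 + T) = -10 + 2*T)
((F(m(1), 15) + 486) + 186) - (-16)*(36 - 28) = (((-10 + 2*15) + 486) + 186) - (-16)*(36 - 28) = (((-10 + 30) + 486) + 186) - (-16)*8 = ((20 + 486) + 186) - 1*(-128) = (506 + 186) + 128 = 692 + 128 = 820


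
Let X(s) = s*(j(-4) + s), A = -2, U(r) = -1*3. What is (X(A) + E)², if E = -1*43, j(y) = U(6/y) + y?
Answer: 625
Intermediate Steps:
U(r) = -3
j(y) = -3 + y
X(s) = s*(-7 + s) (X(s) = s*((-3 - 4) + s) = s*(-7 + s))
E = -43
(X(A) + E)² = (-2*(-7 - 2) - 43)² = (-2*(-9) - 43)² = (18 - 43)² = (-25)² = 625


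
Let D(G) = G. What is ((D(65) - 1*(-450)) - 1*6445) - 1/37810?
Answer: -224213301/37810 ≈ -5930.0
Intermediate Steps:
((D(65) - 1*(-450)) - 1*6445) - 1/37810 = ((65 - 1*(-450)) - 1*6445) - 1/37810 = ((65 + 450) - 6445) - 1*1/37810 = (515 - 6445) - 1/37810 = -5930 - 1/37810 = -224213301/37810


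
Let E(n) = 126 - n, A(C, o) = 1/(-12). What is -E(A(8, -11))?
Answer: -1513/12 ≈ -126.08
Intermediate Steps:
A(C, o) = -1/12
-E(A(8, -11)) = -(126 - 1*(-1/12)) = -(126 + 1/12) = -1*1513/12 = -1513/12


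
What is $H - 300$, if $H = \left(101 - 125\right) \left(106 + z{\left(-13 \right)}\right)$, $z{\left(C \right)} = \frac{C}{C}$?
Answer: $-2868$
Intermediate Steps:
$z{\left(C \right)} = 1$
$H = -2568$ ($H = \left(101 - 125\right) \left(106 + 1\right) = \left(-24\right) 107 = -2568$)
$H - 300 = -2568 - 300 = -2868$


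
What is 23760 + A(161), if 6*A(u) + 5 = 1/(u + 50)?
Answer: 15039553/633 ≈ 23759.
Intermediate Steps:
A(u) = -⅚ + 1/(6*(50 + u)) (A(u) = -⅚ + 1/(6*(u + 50)) = -⅚ + 1/(6*(50 + u)))
23760 + A(161) = 23760 + (-249 - 5*161)/(6*(50 + 161)) = 23760 + (⅙)*(-249 - 805)/211 = 23760 + (⅙)*(1/211)*(-1054) = 23760 - 527/633 = 15039553/633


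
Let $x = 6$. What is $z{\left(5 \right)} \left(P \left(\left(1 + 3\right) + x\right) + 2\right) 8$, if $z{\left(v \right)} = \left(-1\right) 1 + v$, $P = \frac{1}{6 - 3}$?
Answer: $\frac{512}{3} \approx 170.67$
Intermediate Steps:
$P = \frac{1}{3} \approx 0.33333$
$z{\left(v \right)} = -1 + v$
$z{\left(5 \right)} \left(P \left(\left(1 + 3\right) + x\right) + 2\right) 8 = \left(-1 + 5\right) \left(\frac{\left(1 + 3\right) + 6}{3} + 2\right) 8 = 4 \left(\frac{4 + 6}{3} + 2\right) 8 = 4 \left(\frac{1}{3} \cdot 10 + 2\right) 8 = 4 \left(\frac{10}{3} + 2\right) 8 = 4 \cdot \frac{16}{3} \cdot 8 = \frac{64}{3} \cdot 8 = \frac{512}{3}$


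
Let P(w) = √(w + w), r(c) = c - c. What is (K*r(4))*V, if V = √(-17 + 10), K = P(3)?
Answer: 0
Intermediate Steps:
r(c) = 0
P(w) = √2*√w (P(w) = √(2*w) = √2*√w)
K = √6 (K = √2*√3 = √6 ≈ 2.4495)
V = I*√7 (V = √(-7) = I*√7 ≈ 2.6458*I)
(K*r(4))*V = (√6*0)*(I*√7) = 0*(I*√7) = 0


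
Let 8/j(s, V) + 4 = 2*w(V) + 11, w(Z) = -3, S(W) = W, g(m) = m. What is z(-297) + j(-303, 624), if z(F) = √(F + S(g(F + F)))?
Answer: 8 + 9*I*√11 ≈ 8.0 + 29.85*I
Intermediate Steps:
j(s, V) = 8 (j(s, V) = 8/(-4 + (2*(-3) + 11)) = 8/(-4 + (-6 + 11)) = 8/(-4 + 5) = 8/1 = 8*1 = 8)
z(F) = √3*√F (z(F) = √(F + (F + F)) = √(F + 2*F) = √(3*F) = √3*√F)
z(-297) + j(-303, 624) = √3*√(-297) + 8 = √3*(3*I*√33) + 8 = 9*I*√11 + 8 = 8 + 9*I*√11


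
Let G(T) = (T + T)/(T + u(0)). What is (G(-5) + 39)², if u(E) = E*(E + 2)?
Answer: 1681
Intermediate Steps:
u(E) = E*(2 + E)
G(T) = 2 (G(T) = (T + T)/(T + 0*(2 + 0)) = (2*T)/(T + 0*2) = (2*T)/(T + 0) = (2*T)/T = 2)
(G(-5) + 39)² = (2 + 39)² = 41² = 1681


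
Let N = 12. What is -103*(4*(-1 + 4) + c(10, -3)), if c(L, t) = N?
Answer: -2472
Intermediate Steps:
c(L, t) = 12
-103*(4*(-1 + 4) + c(10, -3)) = -103*(4*(-1 + 4) + 12) = -103*(4*3 + 12) = -103*(12 + 12) = -103*24 = -2472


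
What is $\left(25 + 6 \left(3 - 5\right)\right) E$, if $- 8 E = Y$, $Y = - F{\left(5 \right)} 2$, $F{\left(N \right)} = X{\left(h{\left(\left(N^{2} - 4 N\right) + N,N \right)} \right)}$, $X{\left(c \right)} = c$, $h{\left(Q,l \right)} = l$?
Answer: $\frac{65}{4} \approx 16.25$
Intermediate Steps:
$F{\left(N \right)} = N$
$Y = -10$ ($Y = \left(-1\right) 5 \cdot 2 = \left(-5\right) 2 = -10$)
$E = \frac{5}{4}$ ($E = \left(- \frac{1}{8}\right) \left(-10\right) = \frac{5}{4} \approx 1.25$)
$\left(25 + 6 \left(3 - 5\right)\right) E = \left(25 + 6 \left(3 - 5\right)\right) \frac{5}{4} = \left(25 + 6 \left(-2\right)\right) \frac{5}{4} = \left(25 - 12\right) \frac{5}{4} = 13 \cdot \frac{5}{4} = \frac{65}{4}$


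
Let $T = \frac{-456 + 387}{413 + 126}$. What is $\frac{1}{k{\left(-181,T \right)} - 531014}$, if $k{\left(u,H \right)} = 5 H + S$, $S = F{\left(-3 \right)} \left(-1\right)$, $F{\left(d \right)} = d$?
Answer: $- \frac{539}{286215274} \approx -1.8832 \cdot 10^{-6}$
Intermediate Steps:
$T = - \frac{69}{539} \approx -0.12801$
$S = 3$ ($S = \left(-3\right) \left(-1\right) = 3$)
$k{\left(u,H \right)} = 3 + 5 H$ ($k{\left(u,H \right)} = 5 H + 3 = 3 + 5 H$)
$\frac{1}{k{\left(-181,T \right)} - 531014} = \frac{1}{\left(3 + 5 \left(- \frac{69}{539}\right)\right) - 531014} = \frac{1}{\left(3 - \frac{345}{539}\right) - 531014} = \frac{1}{\frac{1272}{539} - 531014} = \frac{1}{- \frac{286215274}{539}} = - \frac{539}{286215274}$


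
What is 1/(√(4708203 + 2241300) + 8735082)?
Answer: 2911694/25433883532407 - √772167/25433883532407 ≈ 1.1445e-7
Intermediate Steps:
1/(√(4708203 + 2241300) + 8735082) = 1/(√6949503 + 8735082) = 1/(3*√772167 + 8735082) = 1/(8735082 + 3*√772167)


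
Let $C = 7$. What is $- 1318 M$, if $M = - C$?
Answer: $9226$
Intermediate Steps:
$M = -7$ ($M = \left(-1\right) 7 = -7$)
$- 1318 M = \left(-1318\right) \left(-7\right) = 9226$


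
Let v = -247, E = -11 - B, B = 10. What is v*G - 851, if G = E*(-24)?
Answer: -125339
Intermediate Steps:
E = -21 (E = -11 - 1*10 = -11 - 10 = -21)
G = 504 (G = -21*(-24) = 504)
v*G - 851 = -247*504 - 851 = -124488 - 851 = -125339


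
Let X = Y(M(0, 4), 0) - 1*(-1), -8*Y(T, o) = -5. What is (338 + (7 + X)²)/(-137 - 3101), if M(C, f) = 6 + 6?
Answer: -26393/207232 ≈ -0.12736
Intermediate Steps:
M(C, f) = 12
Y(T, o) = 5/8 (Y(T, o) = -⅛*(-5) = 5/8)
X = 13/8 (X = 5/8 - 1*(-1) = 5/8 + 1 = 13/8 ≈ 1.6250)
(338 + (7 + X)²)/(-137 - 3101) = (338 + (7 + 13/8)²)/(-137 - 3101) = (338 + (69/8)²)/(-3238) = (338 + 4761/64)*(-1/3238) = (26393/64)*(-1/3238) = -26393/207232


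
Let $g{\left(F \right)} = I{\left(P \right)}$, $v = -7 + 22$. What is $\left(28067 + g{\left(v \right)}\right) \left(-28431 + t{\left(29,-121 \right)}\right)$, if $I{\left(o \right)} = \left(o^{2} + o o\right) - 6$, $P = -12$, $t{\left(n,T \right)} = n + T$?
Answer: $-808598527$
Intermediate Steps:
$t{\left(n,T \right)} = T + n$
$v = 15$
$I{\left(o \right)} = -6 + 2 o^{2}$ ($I{\left(o \right)} = \left(o^{2} + o^{2}\right) - 6 = 2 o^{2} - 6 = -6 + 2 o^{2}$)
$g{\left(F \right)} = 282$ ($g{\left(F \right)} = -6 + 2 \left(-12\right)^{2} = -6 + 2 \cdot 144 = -6 + 288 = 282$)
$\left(28067 + g{\left(v \right)}\right) \left(-28431 + t{\left(29,-121 \right)}\right) = \left(28067 + 282\right) \left(-28431 + \left(-121 + 29\right)\right) = 28349 \left(-28431 - 92\right) = 28349 \left(-28523\right) = -808598527$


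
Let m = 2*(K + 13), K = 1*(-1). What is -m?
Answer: -24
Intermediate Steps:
K = -1
m = 24 (m = 2*(-1 + 13) = 2*12 = 24)
-m = -1*24 = -24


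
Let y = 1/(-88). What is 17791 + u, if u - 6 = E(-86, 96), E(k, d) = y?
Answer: 1566135/88 ≈ 17797.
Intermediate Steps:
y = -1/88 (y = 1*(-1/88) = -1/88 ≈ -0.011364)
E(k, d) = -1/88
u = 527/88 (u = 6 - 1/88 = 527/88 ≈ 5.9886)
17791 + u = 17791 + 527/88 = 1566135/88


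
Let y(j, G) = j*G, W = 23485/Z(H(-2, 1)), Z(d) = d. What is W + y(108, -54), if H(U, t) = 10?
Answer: -6967/2 ≈ -3483.5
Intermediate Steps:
W = 4697/2 (W = 23485/10 = 23485*(⅒) = 4697/2 ≈ 2348.5)
y(j, G) = G*j
W + y(108, -54) = 4697/2 - 54*108 = 4697/2 - 5832 = -6967/2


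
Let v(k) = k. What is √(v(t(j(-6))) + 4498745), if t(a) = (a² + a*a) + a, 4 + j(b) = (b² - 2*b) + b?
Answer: √4501671 ≈ 2121.7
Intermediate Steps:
j(b) = -4 + b² - b (j(b) = -4 + ((b² - 2*b) + b) = -4 + (b² - b) = -4 + b² - b)
t(a) = a + 2*a² (t(a) = (a² + a²) + a = 2*a² + a = a + 2*a²)
√(v(t(j(-6))) + 4498745) = √((-4 + (-6)² - 1*(-6))*(1 + 2*(-4 + (-6)² - 1*(-6))) + 4498745) = √((-4 + 36 + 6)*(1 + 2*(-4 + 36 + 6)) + 4498745) = √(38*(1 + 2*38) + 4498745) = √(38*(1 + 76) + 4498745) = √(38*77 + 4498745) = √(2926 + 4498745) = √4501671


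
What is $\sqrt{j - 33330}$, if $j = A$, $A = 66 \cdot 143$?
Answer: $2 i \sqrt{5973} \approx 154.57 i$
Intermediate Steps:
$A = 9438$
$j = 9438$
$\sqrt{j - 33330} = \sqrt{9438 - 33330} = \sqrt{-23892} = 2 i \sqrt{5973}$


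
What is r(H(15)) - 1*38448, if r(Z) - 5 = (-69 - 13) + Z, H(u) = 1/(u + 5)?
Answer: -770499/20 ≈ -38525.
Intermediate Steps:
H(u) = 1/(5 + u)
r(Z) = -77 + Z (r(Z) = 5 + ((-69 - 13) + Z) = 5 + (-82 + Z) = -77 + Z)
r(H(15)) - 1*38448 = (-77 + 1/(5 + 15)) - 1*38448 = (-77 + 1/20) - 38448 = -1539/20 - 38448 = -770499/20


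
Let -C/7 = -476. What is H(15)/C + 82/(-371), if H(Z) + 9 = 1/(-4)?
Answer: -158089/706384 ≈ -0.22380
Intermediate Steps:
C = 3332 (C = -7*(-476) = 3332)
H(Z) = -37/4 (H(Z) = -9 + 1/(-4) = -9 - ¼ = -37/4)
H(15)/C + 82/(-371) = -37/4/3332 + 82/(-371) = -37/4*1/3332 + 82*(-1/371) = -37/13328 - 82/371 = -158089/706384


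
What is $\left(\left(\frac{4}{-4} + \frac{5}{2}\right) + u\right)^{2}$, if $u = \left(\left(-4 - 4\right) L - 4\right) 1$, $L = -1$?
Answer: $\frac{121}{4} \approx 30.25$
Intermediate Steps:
$u = 4$ ($u = \left(\left(-4 - 4\right) \left(-1\right) - 4\right) 1 = \left(\left(-8\right) \left(-1\right) - 4\right) 1 = \left(8 - 4\right) 1 = 4 \cdot 1 = 4$)
$\left(\left(\frac{4}{-4} + \frac{5}{2}\right) + u\right)^{2} = \left(\left(\frac{4}{-4} + \frac{5}{2}\right) + 4\right)^{2} = \left(\left(4 \left(- \frac{1}{4}\right) + 5 \cdot \frac{1}{2}\right) + 4\right)^{2} = \left(\left(-1 + \frac{5}{2}\right) + 4\right)^{2} = \left(\frac{3}{2} + 4\right)^{2} = \left(\frac{11}{2}\right)^{2} = \frac{121}{4}$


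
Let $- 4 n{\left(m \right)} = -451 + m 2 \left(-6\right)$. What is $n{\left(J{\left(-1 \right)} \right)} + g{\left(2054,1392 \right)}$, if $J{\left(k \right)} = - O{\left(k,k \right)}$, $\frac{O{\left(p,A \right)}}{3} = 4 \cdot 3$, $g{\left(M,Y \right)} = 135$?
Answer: $\frac{559}{4} \approx 139.75$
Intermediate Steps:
$O{\left(p,A \right)} = 36$ ($O{\left(p,A \right)} = 3 \cdot 4 \cdot 3 = 3 \cdot 12 = 36$)
$J{\left(k \right)} = -36$ ($J{\left(k \right)} = \left(-1\right) 36 = -36$)
$n{\left(m \right)} = \frac{451}{4} + 3 m$ ($n{\left(m \right)} = - \frac{-451 + m 2 \left(-6\right)}{4} = - \frac{-451 + 2 m \left(-6\right)}{4} = - \frac{-451 - 12 m}{4} = \frac{451}{4} + 3 m$)
$n{\left(J{\left(-1 \right)} \right)} + g{\left(2054,1392 \right)} = \left(\frac{451}{4} + 3 \left(-36\right)\right) + 135 = \left(\frac{451}{4} - 108\right) + 135 = \frac{19}{4} + 135 = \frac{559}{4}$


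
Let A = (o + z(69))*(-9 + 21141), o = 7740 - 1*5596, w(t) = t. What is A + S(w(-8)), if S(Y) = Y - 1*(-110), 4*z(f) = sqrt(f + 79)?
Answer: 45307110 + 10566*sqrt(37) ≈ 4.5371e+7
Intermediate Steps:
z(f) = sqrt(79 + f)/4 (z(f) = sqrt(f + 79)/4 = sqrt(79 + f)/4)
o = 2144 (o = 7740 - 5596 = 2144)
S(Y) = 110 + Y (S(Y) = Y + 110 = 110 + Y)
A = 45307008 + 10566*sqrt(37) (A = (2144 + sqrt(79 + 69)/4)*(-9 + 21141) = (2144 + sqrt(148)/4)*21132 = (2144 + (2*sqrt(37))/4)*21132 = (2144 + sqrt(37)/2)*21132 = 45307008 + 10566*sqrt(37) ≈ 4.5371e+7)
A + S(w(-8)) = (45307008 + 10566*sqrt(37)) + (110 - 8) = (45307008 + 10566*sqrt(37)) + 102 = 45307110 + 10566*sqrt(37)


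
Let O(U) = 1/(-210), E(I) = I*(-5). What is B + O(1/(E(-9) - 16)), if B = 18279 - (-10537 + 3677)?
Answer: 5279189/210 ≈ 25139.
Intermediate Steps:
E(I) = -5*I
O(U) = -1/210
B = 25139 (B = 18279 - 1*(-6860) = 18279 + 6860 = 25139)
B + O(1/(E(-9) - 16)) = 25139 - 1/210 = 5279189/210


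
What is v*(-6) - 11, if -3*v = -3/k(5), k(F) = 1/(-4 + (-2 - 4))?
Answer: 49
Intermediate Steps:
k(F) = -⅒ (k(F) = 1/(-4 - 6) = 1/(-10) = -⅒)
v = -10 (v = -(-1)/(-⅒) = -(-1)*(-10) = -⅓*30 = -10)
v*(-6) - 11 = -10*(-6) - 11 = 60 - 11 = 49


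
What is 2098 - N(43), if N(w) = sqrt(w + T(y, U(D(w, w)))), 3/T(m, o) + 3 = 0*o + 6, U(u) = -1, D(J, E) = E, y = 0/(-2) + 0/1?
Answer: 2098 - 2*sqrt(11) ≈ 2091.4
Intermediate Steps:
y = 0 (y = 0*(-1/2) + 0*1 = 0 + 0 = 0)
T(m, o) = 1 (T(m, o) = 3/(-3 + (0*o + 6)) = 3/(-3 + (0 + 6)) = 3/(-3 + 6) = 3/3 = 3*(1/3) = 1)
N(w) = sqrt(1 + w) (N(w) = sqrt(w + 1) = sqrt(1 + w))
2098 - N(43) = 2098 - sqrt(1 + 43) = 2098 - sqrt(44) = 2098 - 2*sqrt(11)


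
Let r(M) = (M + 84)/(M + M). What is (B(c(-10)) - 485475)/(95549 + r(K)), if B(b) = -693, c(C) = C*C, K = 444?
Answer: -5996072/1178445 ≈ -5.0881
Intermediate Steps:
c(C) = C²
r(M) = (84 + M)/(2*M) (r(M) = (84 + M)/((2*M)) = (84 + M)*(1/(2*M)) = (84 + M)/(2*M))
(B(c(-10)) - 485475)/(95549 + r(K)) = (-693 - 485475)/(95549 + (½)*(84 + 444)/444) = -486168/(95549 + (½)*(1/444)*528) = -486168/(95549 + 22/37) = -486168/3535335/37 = -486168*37/3535335 = -5996072/1178445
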